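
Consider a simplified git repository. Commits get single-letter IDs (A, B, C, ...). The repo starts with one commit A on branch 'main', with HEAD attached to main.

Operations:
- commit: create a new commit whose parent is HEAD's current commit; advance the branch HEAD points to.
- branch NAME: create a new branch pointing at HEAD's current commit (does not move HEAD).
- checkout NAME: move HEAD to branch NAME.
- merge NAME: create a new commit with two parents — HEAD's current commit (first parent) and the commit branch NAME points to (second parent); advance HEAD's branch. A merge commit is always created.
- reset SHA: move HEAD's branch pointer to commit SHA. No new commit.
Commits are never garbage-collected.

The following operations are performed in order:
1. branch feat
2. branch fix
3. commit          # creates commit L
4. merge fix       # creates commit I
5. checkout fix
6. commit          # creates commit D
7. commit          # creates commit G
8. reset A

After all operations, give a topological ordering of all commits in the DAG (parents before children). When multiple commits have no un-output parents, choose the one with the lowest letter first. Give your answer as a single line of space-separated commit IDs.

After op 1 (branch): HEAD=main@A [feat=A main=A]
After op 2 (branch): HEAD=main@A [feat=A fix=A main=A]
After op 3 (commit): HEAD=main@L [feat=A fix=A main=L]
After op 4 (merge): HEAD=main@I [feat=A fix=A main=I]
After op 5 (checkout): HEAD=fix@A [feat=A fix=A main=I]
After op 6 (commit): HEAD=fix@D [feat=A fix=D main=I]
After op 7 (commit): HEAD=fix@G [feat=A fix=G main=I]
After op 8 (reset): HEAD=fix@A [feat=A fix=A main=I]
commit A: parents=[]
commit D: parents=['A']
commit G: parents=['D']
commit I: parents=['L', 'A']
commit L: parents=['A']

Answer: A D G L I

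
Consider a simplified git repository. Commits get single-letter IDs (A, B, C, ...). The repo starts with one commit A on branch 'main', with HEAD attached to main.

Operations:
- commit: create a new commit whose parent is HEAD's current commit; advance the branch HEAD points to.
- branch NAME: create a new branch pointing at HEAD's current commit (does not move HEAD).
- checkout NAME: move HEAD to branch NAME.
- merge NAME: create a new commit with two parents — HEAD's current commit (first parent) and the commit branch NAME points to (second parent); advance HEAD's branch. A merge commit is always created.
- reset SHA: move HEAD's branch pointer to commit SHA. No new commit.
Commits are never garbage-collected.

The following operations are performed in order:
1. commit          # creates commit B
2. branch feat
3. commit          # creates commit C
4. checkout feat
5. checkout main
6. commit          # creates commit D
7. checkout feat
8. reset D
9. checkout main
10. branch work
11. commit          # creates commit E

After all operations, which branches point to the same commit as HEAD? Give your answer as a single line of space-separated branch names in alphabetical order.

Answer: main

Derivation:
After op 1 (commit): HEAD=main@B [main=B]
After op 2 (branch): HEAD=main@B [feat=B main=B]
After op 3 (commit): HEAD=main@C [feat=B main=C]
After op 4 (checkout): HEAD=feat@B [feat=B main=C]
After op 5 (checkout): HEAD=main@C [feat=B main=C]
After op 6 (commit): HEAD=main@D [feat=B main=D]
After op 7 (checkout): HEAD=feat@B [feat=B main=D]
After op 8 (reset): HEAD=feat@D [feat=D main=D]
After op 9 (checkout): HEAD=main@D [feat=D main=D]
After op 10 (branch): HEAD=main@D [feat=D main=D work=D]
After op 11 (commit): HEAD=main@E [feat=D main=E work=D]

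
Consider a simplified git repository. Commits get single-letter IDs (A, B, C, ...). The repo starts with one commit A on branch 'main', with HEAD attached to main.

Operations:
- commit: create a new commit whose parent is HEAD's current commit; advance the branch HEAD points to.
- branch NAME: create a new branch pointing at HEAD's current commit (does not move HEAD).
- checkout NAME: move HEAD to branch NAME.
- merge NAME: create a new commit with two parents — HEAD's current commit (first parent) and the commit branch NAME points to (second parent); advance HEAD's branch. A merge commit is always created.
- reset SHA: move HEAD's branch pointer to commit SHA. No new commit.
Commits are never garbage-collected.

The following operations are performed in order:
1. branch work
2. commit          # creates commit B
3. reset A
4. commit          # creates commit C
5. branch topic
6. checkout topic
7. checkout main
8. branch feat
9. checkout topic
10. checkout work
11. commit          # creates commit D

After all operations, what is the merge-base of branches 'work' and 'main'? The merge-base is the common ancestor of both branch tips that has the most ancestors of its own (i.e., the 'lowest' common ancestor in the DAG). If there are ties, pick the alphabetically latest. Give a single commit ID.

Answer: A

Derivation:
After op 1 (branch): HEAD=main@A [main=A work=A]
After op 2 (commit): HEAD=main@B [main=B work=A]
After op 3 (reset): HEAD=main@A [main=A work=A]
After op 4 (commit): HEAD=main@C [main=C work=A]
After op 5 (branch): HEAD=main@C [main=C topic=C work=A]
After op 6 (checkout): HEAD=topic@C [main=C topic=C work=A]
After op 7 (checkout): HEAD=main@C [main=C topic=C work=A]
After op 8 (branch): HEAD=main@C [feat=C main=C topic=C work=A]
After op 9 (checkout): HEAD=topic@C [feat=C main=C topic=C work=A]
After op 10 (checkout): HEAD=work@A [feat=C main=C topic=C work=A]
After op 11 (commit): HEAD=work@D [feat=C main=C topic=C work=D]
ancestors(work=D): ['A', 'D']
ancestors(main=C): ['A', 'C']
common: ['A']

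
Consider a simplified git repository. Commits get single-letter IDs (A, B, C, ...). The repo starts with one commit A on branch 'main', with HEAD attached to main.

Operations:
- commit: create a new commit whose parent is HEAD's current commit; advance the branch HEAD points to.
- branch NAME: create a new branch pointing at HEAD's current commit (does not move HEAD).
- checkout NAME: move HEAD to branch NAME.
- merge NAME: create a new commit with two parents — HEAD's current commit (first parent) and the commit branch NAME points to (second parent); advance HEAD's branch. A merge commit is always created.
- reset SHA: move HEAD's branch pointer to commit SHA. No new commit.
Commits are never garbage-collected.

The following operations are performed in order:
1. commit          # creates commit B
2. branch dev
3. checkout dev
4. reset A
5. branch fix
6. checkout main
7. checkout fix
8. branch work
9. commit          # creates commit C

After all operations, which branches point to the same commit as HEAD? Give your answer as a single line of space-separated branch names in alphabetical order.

After op 1 (commit): HEAD=main@B [main=B]
After op 2 (branch): HEAD=main@B [dev=B main=B]
After op 3 (checkout): HEAD=dev@B [dev=B main=B]
After op 4 (reset): HEAD=dev@A [dev=A main=B]
After op 5 (branch): HEAD=dev@A [dev=A fix=A main=B]
After op 6 (checkout): HEAD=main@B [dev=A fix=A main=B]
After op 7 (checkout): HEAD=fix@A [dev=A fix=A main=B]
After op 8 (branch): HEAD=fix@A [dev=A fix=A main=B work=A]
After op 9 (commit): HEAD=fix@C [dev=A fix=C main=B work=A]

Answer: fix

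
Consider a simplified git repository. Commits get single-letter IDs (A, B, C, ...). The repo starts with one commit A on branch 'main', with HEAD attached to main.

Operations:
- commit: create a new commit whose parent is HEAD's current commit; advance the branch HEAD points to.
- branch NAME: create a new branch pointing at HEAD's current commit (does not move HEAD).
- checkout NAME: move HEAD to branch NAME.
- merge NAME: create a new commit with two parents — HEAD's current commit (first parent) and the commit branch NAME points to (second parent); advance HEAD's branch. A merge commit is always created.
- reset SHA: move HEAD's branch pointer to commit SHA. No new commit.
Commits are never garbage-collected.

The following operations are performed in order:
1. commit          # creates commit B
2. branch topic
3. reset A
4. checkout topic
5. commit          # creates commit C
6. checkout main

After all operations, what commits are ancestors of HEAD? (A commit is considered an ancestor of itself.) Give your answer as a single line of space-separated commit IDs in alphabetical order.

Answer: A

Derivation:
After op 1 (commit): HEAD=main@B [main=B]
After op 2 (branch): HEAD=main@B [main=B topic=B]
After op 3 (reset): HEAD=main@A [main=A topic=B]
After op 4 (checkout): HEAD=topic@B [main=A topic=B]
After op 5 (commit): HEAD=topic@C [main=A topic=C]
After op 6 (checkout): HEAD=main@A [main=A topic=C]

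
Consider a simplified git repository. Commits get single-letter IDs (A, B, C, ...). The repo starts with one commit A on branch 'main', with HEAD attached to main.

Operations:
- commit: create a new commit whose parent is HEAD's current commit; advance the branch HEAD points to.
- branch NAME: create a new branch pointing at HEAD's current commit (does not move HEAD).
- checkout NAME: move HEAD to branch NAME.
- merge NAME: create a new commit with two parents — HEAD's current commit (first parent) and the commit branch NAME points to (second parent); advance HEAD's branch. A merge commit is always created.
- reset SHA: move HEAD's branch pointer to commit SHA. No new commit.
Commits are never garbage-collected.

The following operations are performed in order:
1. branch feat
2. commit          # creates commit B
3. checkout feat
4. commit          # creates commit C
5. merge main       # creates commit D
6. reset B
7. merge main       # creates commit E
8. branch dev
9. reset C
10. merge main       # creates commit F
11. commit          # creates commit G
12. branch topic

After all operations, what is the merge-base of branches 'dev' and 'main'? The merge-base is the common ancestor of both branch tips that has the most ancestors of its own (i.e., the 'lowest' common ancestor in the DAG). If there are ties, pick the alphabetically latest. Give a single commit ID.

After op 1 (branch): HEAD=main@A [feat=A main=A]
After op 2 (commit): HEAD=main@B [feat=A main=B]
After op 3 (checkout): HEAD=feat@A [feat=A main=B]
After op 4 (commit): HEAD=feat@C [feat=C main=B]
After op 5 (merge): HEAD=feat@D [feat=D main=B]
After op 6 (reset): HEAD=feat@B [feat=B main=B]
After op 7 (merge): HEAD=feat@E [feat=E main=B]
After op 8 (branch): HEAD=feat@E [dev=E feat=E main=B]
After op 9 (reset): HEAD=feat@C [dev=E feat=C main=B]
After op 10 (merge): HEAD=feat@F [dev=E feat=F main=B]
After op 11 (commit): HEAD=feat@G [dev=E feat=G main=B]
After op 12 (branch): HEAD=feat@G [dev=E feat=G main=B topic=G]
ancestors(dev=E): ['A', 'B', 'E']
ancestors(main=B): ['A', 'B']
common: ['A', 'B']

Answer: B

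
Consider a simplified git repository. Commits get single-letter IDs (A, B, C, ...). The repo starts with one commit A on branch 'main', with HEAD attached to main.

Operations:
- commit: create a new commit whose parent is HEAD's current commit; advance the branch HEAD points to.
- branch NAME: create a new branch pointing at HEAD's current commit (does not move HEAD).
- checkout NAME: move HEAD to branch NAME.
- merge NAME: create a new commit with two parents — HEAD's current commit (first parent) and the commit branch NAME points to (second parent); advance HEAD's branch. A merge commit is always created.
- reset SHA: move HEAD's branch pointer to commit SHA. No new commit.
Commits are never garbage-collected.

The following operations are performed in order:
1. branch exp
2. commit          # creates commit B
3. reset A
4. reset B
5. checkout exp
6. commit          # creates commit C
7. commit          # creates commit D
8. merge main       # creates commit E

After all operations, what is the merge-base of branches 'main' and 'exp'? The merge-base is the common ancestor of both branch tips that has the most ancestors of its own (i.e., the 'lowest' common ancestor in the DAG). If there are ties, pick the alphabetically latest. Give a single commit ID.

Answer: B

Derivation:
After op 1 (branch): HEAD=main@A [exp=A main=A]
After op 2 (commit): HEAD=main@B [exp=A main=B]
After op 3 (reset): HEAD=main@A [exp=A main=A]
After op 4 (reset): HEAD=main@B [exp=A main=B]
After op 5 (checkout): HEAD=exp@A [exp=A main=B]
After op 6 (commit): HEAD=exp@C [exp=C main=B]
After op 7 (commit): HEAD=exp@D [exp=D main=B]
After op 8 (merge): HEAD=exp@E [exp=E main=B]
ancestors(main=B): ['A', 'B']
ancestors(exp=E): ['A', 'B', 'C', 'D', 'E']
common: ['A', 'B']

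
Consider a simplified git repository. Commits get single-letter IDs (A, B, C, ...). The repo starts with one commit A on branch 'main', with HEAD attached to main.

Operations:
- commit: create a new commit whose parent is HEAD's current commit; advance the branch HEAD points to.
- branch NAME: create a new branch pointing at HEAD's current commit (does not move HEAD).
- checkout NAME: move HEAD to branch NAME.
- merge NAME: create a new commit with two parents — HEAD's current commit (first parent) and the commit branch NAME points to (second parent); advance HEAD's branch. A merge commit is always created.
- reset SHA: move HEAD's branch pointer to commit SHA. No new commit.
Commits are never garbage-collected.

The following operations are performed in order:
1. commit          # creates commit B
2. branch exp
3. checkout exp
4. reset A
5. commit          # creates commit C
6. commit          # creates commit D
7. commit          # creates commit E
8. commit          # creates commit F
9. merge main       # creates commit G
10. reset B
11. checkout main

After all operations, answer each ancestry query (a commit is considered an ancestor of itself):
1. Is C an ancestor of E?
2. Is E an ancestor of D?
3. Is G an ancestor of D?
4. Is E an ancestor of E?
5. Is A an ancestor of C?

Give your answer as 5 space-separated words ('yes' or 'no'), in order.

Answer: yes no no yes yes

Derivation:
After op 1 (commit): HEAD=main@B [main=B]
After op 2 (branch): HEAD=main@B [exp=B main=B]
After op 3 (checkout): HEAD=exp@B [exp=B main=B]
After op 4 (reset): HEAD=exp@A [exp=A main=B]
After op 5 (commit): HEAD=exp@C [exp=C main=B]
After op 6 (commit): HEAD=exp@D [exp=D main=B]
After op 7 (commit): HEAD=exp@E [exp=E main=B]
After op 8 (commit): HEAD=exp@F [exp=F main=B]
After op 9 (merge): HEAD=exp@G [exp=G main=B]
After op 10 (reset): HEAD=exp@B [exp=B main=B]
After op 11 (checkout): HEAD=main@B [exp=B main=B]
ancestors(E) = {A,C,D,E}; C in? yes
ancestors(D) = {A,C,D}; E in? no
ancestors(D) = {A,C,D}; G in? no
ancestors(E) = {A,C,D,E}; E in? yes
ancestors(C) = {A,C}; A in? yes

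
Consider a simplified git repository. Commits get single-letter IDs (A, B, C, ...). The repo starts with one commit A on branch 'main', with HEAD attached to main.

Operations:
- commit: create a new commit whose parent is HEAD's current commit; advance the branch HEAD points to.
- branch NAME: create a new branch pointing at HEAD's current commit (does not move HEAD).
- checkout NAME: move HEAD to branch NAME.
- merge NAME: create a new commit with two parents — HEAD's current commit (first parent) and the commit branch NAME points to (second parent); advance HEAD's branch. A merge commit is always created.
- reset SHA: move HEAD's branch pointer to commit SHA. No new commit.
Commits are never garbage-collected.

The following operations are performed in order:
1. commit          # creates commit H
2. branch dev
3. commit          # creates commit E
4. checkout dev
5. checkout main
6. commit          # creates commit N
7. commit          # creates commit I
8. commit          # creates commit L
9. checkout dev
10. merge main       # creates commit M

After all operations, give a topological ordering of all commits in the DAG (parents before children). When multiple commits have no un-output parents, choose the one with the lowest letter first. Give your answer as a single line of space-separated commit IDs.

Answer: A H E N I L M

Derivation:
After op 1 (commit): HEAD=main@H [main=H]
After op 2 (branch): HEAD=main@H [dev=H main=H]
After op 3 (commit): HEAD=main@E [dev=H main=E]
After op 4 (checkout): HEAD=dev@H [dev=H main=E]
After op 5 (checkout): HEAD=main@E [dev=H main=E]
After op 6 (commit): HEAD=main@N [dev=H main=N]
After op 7 (commit): HEAD=main@I [dev=H main=I]
After op 8 (commit): HEAD=main@L [dev=H main=L]
After op 9 (checkout): HEAD=dev@H [dev=H main=L]
After op 10 (merge): HEAD=dev@M [dev=M main=L]
commit A: parents=[]
commit E: parents=['H']
commit H: parents=['A']
commit I: parents=['N']
commit L: parents=['I']
commit M: parents=['H', 'L']
commit N: parents=['E']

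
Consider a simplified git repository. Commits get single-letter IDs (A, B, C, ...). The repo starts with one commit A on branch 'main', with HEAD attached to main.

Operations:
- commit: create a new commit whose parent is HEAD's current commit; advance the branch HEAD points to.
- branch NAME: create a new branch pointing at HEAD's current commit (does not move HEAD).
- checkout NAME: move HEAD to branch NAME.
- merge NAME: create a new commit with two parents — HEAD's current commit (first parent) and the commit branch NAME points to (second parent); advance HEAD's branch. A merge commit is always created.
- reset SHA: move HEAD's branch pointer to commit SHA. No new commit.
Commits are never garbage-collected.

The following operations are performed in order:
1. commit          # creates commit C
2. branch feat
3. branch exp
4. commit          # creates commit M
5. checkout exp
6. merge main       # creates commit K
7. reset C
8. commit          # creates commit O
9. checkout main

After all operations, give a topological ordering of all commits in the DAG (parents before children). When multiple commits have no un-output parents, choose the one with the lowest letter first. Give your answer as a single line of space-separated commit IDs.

After op 1 (commit): HEAD=main@C [main=C]
After op 2 (branch): HEAD=main@C [feat=C main=C]
After op 3 (branch): HEAD=main@C [exp=C feat=C main=C]
After op 4 (commit): HEAD=main@M [exp=C feat=C main=M]
After op 5 (checkout): HEAD=exp@C [exp=C feat=C main=M]
After op 6 (merge): HEAD=exp@K [exp=K feat=C main=M]
After op 7 (reset): HEAD=exp@C [exp=C feat=C main=M]
After op 8 (commit): HEAD=exp@O [exp=O feat=C main=M]
After op 9 (checkout): HEAD=main@M [exp=O feat=C main=M]
commit A: parents=[]
commit C: parents=['A']
commit K: parents=['C', 'M']
commit M: parents=['C']
commit O: parents=['C']

Answer: A C M K O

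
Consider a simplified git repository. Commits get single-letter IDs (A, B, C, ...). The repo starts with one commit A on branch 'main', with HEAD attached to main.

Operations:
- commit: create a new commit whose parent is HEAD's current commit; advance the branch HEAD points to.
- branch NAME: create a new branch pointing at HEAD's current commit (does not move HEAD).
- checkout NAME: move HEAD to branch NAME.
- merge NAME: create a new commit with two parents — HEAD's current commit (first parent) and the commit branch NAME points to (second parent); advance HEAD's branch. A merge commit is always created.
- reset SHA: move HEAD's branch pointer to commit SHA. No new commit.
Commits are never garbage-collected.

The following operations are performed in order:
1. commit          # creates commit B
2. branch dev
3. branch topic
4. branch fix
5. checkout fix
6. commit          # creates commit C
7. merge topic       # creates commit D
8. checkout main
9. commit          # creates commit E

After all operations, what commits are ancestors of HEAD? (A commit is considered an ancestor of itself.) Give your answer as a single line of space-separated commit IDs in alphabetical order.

Answer: A B E

Derivation:
After op 1 (commit): HEAD=main@B [main=B]
After op 2 (branch): HEAD=main@B [dev=B main=B]
After op 3 (branch): HEAD=main@B [dev=B main=B topic=B]
After op 4 (branch): HEAD=main@B [dev=B fix=B main=B topic=B]
After op 5 (checkout): HEAD=fix@B [dev=B fix=B main=B topic=B]
After op 6 (commit): HEAD=fix@C [dev=B fix=C main=B topic=B]
After op 7 (merge): HEAD=fix@D [dev=B fix=D main=B topic=B]
After op 8 (checkout): HEAD=main@B [dev=B fix=D main=B topic=B]
After op 9 (commit): HEAD=main@E [dev=B fix=D main=E topic=B]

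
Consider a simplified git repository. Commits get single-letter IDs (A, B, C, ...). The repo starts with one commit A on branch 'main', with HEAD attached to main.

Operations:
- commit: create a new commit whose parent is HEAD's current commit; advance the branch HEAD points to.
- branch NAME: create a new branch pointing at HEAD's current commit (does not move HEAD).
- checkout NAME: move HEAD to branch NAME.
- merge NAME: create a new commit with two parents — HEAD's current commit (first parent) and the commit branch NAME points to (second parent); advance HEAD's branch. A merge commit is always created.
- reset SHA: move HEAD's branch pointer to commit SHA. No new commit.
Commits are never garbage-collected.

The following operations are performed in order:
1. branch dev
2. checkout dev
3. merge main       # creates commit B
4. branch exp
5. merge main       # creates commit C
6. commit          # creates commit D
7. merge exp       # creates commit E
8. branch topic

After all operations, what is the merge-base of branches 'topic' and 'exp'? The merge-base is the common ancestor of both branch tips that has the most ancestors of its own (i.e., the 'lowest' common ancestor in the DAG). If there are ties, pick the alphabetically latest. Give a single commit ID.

Answer: B

Derivation:
After op 1 (branch): HEAD=main@A [dev=A main=A]
After op 2 (checkout): HEAD=dev@A [dev=A main=A]
After op 3 (merge): HEAD=dev@B [dev=B main=A]
After op 4 (branch): HEAD=dev@B [dev=B exp=B main=A]
After op 5 (merge): HEAD=dev@C [dev=C exp=B main=A]
After op 6 (commit): HEAD=dev@D [dev=D exp=B main=A]
After op 7 (merge): HEAD=dev@E [dev=E exp=B main=A]
After op 8 (branch): HEAD=dev@E [dev=E exp=B main=A topic=E]
ancestors(topic=E): ['A', 'B', 'C', 'D', 'E']
ancestors(exp=B): ['A', 'B']
common: ['A', 'B']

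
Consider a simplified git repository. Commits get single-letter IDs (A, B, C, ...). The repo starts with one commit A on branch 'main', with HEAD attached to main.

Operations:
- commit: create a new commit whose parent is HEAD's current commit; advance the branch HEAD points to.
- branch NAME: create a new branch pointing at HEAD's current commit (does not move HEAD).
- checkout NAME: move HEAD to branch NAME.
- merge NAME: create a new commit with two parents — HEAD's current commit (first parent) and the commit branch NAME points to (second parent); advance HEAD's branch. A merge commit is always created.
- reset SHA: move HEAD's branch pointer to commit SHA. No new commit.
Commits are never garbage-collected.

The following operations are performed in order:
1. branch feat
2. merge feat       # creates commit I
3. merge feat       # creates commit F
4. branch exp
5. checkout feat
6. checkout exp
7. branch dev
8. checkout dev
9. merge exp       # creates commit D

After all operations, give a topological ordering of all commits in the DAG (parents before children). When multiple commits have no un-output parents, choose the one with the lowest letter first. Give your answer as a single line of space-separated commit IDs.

After op 1 (branch): HEAD=main@A [feat=A main=A]
After op 2 (merge): HEAD=main@I [feat=A main=I]
After op 3 (merge): HEAD=main@F [feat=A main=F]
After op 4 (branch): HEAD=main@F [exp=F feat=A main=F]
After op 5 (checkout): HEAD=feat@A [exp=F feat=A main=F]
After op 6 (checkout): HEAD=exp@F [exp=F feat=A main=F]
After op 7 (branch): HEAD=exp@F [dev=F exp=F feat=A main=F]
After op 8 (checkout): HEAD=dev@F [dev=F exp=F feat=A main=F]
After op 9 (merge): HEAD=dev@D [dev=D exp=F feat=A main=F]
commit A: parents=[]
commit D: parents=['F', 'F']
commit F: parents=['I', 'A']
commit I: parents=['A', 'A']

Answer: A I F D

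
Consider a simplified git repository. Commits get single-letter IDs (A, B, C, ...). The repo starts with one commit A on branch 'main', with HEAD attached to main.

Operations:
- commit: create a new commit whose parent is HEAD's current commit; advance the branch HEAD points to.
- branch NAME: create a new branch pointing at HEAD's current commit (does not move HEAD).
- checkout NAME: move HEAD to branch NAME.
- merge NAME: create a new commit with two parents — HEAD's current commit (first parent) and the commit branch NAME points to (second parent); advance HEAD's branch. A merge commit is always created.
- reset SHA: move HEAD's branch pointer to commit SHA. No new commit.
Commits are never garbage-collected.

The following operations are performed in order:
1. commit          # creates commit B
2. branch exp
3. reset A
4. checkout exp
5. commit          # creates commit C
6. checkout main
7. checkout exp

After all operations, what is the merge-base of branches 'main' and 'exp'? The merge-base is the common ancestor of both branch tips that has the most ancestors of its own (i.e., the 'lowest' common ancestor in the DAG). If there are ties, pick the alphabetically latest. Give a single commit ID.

After op 1 (commit): HEAD=main@B [main=B]
After op 2 (branch): HEAD=main@B [exp=B main=B]
After op 3 (reset): HEAD=main@A [exp=B main=A]
After op 4 (checkout): HEAD=exp@B [exp=B main=A]
After op 5 (commit): HEAD=exp@C [exp=C main=A]
After op 6 (checkout): HEAD=main@A [exp=C main=A]
After op 7 (checkout): HEAD=exp@C [exp=C main=A]
ancestors(main=A): ['A']
ancestors(exp=C): ['A', 'B', 'C']
common: ['A']

Answer: A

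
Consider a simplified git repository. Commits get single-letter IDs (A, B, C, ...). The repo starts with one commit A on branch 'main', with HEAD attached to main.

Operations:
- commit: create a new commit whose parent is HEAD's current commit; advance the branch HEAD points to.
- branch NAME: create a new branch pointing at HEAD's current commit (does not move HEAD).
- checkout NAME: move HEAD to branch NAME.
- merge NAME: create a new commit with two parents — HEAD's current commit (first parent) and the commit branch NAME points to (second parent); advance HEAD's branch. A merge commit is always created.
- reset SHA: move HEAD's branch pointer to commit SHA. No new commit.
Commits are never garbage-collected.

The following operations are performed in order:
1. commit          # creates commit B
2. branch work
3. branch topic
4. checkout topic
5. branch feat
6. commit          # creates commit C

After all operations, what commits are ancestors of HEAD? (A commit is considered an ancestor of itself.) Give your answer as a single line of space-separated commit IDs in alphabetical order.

After op 1 (commit): HEAD=main@B [main=B]
After op 2 (branch): HEAD=main@B [main=B work=B]
After op 3 (branch): HEAD=main@B [main=B topic=B work=B]
After op 4 (checkout): HEAD=topic@B [main=B topic=B work=B]
After op 5 (branch): HEAD=topic@B [feat=B main=B topic=B work=B]
After op 6 (commit): HEAD=topic@C [feat=B main=B topic=C work=B]

Answer: A B C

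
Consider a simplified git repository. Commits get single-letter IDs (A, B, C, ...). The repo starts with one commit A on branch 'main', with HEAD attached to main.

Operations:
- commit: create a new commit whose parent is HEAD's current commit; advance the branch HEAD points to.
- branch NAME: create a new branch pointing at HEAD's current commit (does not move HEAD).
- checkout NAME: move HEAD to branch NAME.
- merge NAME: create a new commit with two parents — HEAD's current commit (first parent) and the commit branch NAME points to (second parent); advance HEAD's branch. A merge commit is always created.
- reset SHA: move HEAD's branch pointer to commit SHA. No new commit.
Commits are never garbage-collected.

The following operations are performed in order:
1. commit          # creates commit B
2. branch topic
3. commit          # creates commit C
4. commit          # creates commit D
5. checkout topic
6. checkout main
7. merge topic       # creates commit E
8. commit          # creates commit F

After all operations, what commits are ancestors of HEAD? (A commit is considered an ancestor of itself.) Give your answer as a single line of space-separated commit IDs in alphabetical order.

Answer: A B C D E F

Derivation:
After op 1 (commit): HEAD=main@B [main=B]
After op 2 (branch): HEAD=main@B [main=B topic=B]
After op 3 (commit): HEAD=main@C [main=C topic=B]
After op 4 (commit): HEAD=main@D [main=D topic=B]
After op 5 (checkout): HEAD=topic@B [main=D topic=B]
After op 6 (checkout): HEAD=main@D [main=D topic=B]
After op 7 (merge): HEAD=main@E [main=E topic=B]
After op 8 (commit): HEAD=main@F [main=F topic=B]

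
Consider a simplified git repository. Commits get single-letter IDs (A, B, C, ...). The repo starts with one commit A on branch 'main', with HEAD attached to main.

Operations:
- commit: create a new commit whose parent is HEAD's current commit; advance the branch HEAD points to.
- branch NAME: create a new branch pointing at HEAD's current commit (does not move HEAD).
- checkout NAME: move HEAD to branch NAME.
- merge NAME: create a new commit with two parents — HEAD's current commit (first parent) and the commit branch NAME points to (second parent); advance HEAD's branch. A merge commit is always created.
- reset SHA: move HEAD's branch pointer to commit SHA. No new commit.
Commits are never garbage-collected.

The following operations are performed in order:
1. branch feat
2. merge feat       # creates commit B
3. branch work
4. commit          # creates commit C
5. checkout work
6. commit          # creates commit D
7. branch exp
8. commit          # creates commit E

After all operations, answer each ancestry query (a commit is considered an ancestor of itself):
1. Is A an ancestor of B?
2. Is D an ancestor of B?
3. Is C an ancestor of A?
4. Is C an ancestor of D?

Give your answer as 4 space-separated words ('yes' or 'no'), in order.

Answer: yes no no no

Derivation:
After op 1 (branch): HEAD=main@A [feat=A main=A]
After op 2 (merge): HEAD=main@B [feat=A main=B]
After op 3 (branch): HEAD=main@B [feat=A main=B work=B]
After op 4 (commit): HEAD=main@C [feat=A main=C work=B]
After op 5 (checkout): HEAD=work@B [feat=A main=C work=B]
After op 6 (commit): HEAD=work@D [feat=A main=C work=D]
After op 7 (branch): HEAD=work@D [exp=D feat=A main=C work=D]
After op 8 (commit): HEAD=work@E [exp=D feat=A main=C work=E]
ancestors(B) = {A,B}; A in? yes
ancestors(B) = {A,B}; D in? no
ancestors(A) = {A}; C in? no
ancestors(D) = {A,B,D}; C in? no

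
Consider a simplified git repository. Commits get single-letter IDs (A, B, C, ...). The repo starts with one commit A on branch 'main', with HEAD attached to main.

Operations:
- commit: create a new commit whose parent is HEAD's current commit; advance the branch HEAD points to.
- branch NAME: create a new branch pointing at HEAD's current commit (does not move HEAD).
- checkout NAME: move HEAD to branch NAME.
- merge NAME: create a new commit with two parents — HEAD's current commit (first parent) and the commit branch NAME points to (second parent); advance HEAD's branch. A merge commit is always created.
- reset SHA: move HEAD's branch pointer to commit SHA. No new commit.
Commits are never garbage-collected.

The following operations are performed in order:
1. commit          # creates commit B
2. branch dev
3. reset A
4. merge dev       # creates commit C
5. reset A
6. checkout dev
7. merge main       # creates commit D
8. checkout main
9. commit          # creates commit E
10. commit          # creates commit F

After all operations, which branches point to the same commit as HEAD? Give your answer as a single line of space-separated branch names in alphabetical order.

Answer: main

Derivation:
After op 1 (commit): HEAD=main@B [main=B]
After op 2 (branch): HEAD=main@B [dev=B main=B]
After op 3 (reset): HEAD=main@A [dev=B main=A]
After op 4 (merge): HEAD=main@C [dev=B main=C]
After op 5 (reset): HEAD=main@A [dev=B main=A]
After op 6 (checkout): HEAD=dev@B [dev=B main=A]
After op 7 (merge): HEAD=dev@D [dev=D main=A]
After op 8 (checkout): HEAD=main@A [dev=D main=A]
After op 9 (commit): HEAD=main@E [dev=D main=E]
After op 10 (commit): HEAD=main@F [dev=D main=F]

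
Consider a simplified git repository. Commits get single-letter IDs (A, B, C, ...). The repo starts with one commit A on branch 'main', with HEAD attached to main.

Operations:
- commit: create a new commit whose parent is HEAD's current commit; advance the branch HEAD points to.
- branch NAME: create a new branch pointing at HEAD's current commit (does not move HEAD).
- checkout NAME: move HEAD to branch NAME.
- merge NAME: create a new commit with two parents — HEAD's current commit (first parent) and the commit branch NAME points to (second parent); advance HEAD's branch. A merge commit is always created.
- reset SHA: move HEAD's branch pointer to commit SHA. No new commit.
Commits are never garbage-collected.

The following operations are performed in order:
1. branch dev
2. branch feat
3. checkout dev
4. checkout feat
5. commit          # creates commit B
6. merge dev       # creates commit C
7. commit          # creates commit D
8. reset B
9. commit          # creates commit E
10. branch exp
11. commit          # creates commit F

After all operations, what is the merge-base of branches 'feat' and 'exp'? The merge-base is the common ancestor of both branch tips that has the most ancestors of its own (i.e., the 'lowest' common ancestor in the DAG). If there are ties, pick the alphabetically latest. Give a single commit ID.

After op 1 (branch): HEAD=main@A [dev=A main=A]
After op 2 (branch): HEAD=main@A [dev=A feat=A main=A]
After op 3 (checkout): HEAD=dev@A [dev=A feat=A main=A]
After op 4 (checkout): HEAD=feat@A [dev=A feat=A main=A]
After op 5 (commit): HEAD=feat@B [dev=A feat=B main=A]
After op 6 (merge): HEAD=feat@C [dev=A feat=C main=A]
After op 7 (commit): HEAD=feat@D [dev=A feat=D main=A]
After op 8 (reset): HEAD=feat@B [dev=A feat=B main=A]
After op 9 (commit): HEAD=feat@E [dev=A feat=E main=A]
After op 10 (branch): HEAD=feat@E [dev=A exp=E feat=E main=A]
After op 11 (commit): HEAD=feat@F [dev=A exp=E feat=F main=A]
ancestors(feat=F): ['A', 'B', 'E', 'F']
ancestors(exp=E): ['A', 'B', 'E']
common: ['A', 'B', 'E']

Answer: E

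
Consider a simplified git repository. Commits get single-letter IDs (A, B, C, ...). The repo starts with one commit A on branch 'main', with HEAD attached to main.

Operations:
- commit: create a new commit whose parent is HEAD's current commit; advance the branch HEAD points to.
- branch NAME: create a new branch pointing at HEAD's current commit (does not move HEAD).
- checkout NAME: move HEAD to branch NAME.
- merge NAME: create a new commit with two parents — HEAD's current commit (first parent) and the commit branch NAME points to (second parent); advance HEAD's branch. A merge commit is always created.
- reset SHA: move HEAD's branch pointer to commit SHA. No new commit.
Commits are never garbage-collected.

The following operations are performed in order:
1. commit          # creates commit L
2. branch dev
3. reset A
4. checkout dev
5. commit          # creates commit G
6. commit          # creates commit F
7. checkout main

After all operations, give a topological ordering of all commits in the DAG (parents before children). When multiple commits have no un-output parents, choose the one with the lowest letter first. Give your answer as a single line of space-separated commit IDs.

After op 1 (commit): HEAD=main@L [main=L]
After op 2 (branch): HEAD=main@L [dev=L main=L]
After op 3 (reset): HEAD=main@A [dev=L main=A]
After op 4 (checkout): HEAD=dev@L [dev=L main=A]
After op 5 (commit): HEAD=dev@G [dev=G main=A]
After op 6 (commit): HEAD=dev@F [dev=F main=A]
After op 7 (checkout): HEAD=main@A [dev=F main=A]
commit A: parents=[]
commit F: parents=['G']
commit G: parents=['L']
commit L: parents=['A']

Answer: A L G F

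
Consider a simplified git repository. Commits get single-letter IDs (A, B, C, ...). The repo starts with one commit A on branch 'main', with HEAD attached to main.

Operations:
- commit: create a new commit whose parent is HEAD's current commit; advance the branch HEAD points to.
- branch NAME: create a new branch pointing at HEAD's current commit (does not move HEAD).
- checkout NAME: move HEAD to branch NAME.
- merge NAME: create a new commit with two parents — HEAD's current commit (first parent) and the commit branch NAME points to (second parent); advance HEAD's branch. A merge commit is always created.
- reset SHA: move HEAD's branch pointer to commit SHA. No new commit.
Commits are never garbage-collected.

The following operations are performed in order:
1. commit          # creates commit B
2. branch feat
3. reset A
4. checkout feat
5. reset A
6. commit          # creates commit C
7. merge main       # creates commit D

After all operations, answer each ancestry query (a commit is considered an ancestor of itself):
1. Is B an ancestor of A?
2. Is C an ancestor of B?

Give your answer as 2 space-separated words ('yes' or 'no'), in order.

Answer: no no

Derivation:
After op 1 (commit): HEAD=main@B [main=B]
After op 2 (branch): HEAD=main@B [feat=B main=B]
After op 3 (reset): HEAD=main@A [feat=B main=A]
After op 4 (checkout): HEAD=feat@B [feat=B main=A]
After op 5 (reset): HEAD=feat@A [feat=A main=A]
After op 6 (commit): HEAD=feat@C [feat=C main=A]
After op 7 (merge): HEAD=feat@D [feat=D main=A]
ancestors(A) = {A}; B in? no
ancestors(B) = {A,B}; C in? no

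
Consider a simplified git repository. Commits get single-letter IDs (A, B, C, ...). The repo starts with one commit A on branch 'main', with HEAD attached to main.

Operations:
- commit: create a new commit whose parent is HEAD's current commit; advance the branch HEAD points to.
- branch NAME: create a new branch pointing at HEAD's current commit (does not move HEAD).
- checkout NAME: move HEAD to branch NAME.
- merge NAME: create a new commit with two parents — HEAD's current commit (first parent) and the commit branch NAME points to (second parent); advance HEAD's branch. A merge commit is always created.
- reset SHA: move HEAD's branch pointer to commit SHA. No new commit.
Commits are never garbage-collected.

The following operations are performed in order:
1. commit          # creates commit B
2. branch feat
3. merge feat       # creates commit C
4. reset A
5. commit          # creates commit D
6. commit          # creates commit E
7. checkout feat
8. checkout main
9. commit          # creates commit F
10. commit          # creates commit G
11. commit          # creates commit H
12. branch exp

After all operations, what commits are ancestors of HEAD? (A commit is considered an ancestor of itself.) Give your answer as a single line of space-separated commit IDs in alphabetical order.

Answer: A D E F G H

Derivation:
After op 1 (commit): HEAD=main@B [main=B]
After op 2 (branch): HEAD=main@B [feat=B main=B]
After op 3 (merge): HEAD=main@C [feat=B main=C]
After op 4 (reset): HEAD=main@A [feat=B main=A]
After op 5 (commit): HEAD=main@D [feat=B main=D]
After op 6 (commit): HEAD=main@E [feat=B main=E]
After op 7 (checkout): HEAD=feat@B [feat=B main=E]
After op 8 (checkout): HEAD=main@E [feat=B main=E]
After op 9 (commit): HEAD=main@F [feat=B main=F]
After op 10 (commit): HEAD=main@G [feat=B main=G]
After op 11 (commit): HEAD=main@H [feat=B main=H]
After op 12 (branch): HEAD=main@H [exp=H feat=B main=H]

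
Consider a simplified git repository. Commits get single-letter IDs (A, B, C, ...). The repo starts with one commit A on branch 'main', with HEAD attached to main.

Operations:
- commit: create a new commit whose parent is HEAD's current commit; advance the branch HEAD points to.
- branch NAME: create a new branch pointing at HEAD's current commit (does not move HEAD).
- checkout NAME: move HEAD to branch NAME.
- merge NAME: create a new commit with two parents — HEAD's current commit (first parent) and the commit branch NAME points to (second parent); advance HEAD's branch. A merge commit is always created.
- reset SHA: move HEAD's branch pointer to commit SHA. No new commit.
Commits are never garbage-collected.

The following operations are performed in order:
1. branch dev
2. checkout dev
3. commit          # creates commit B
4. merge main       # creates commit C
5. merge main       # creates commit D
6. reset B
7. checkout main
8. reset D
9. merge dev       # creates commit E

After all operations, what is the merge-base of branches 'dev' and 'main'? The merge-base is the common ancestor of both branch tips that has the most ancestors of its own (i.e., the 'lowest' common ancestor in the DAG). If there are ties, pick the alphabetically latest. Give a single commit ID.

Answer: B

Derivation:
After op 1 (branch): HEAD=main@A [dev=A main=A]
After op 2 (checkout): HEAD=dev@A [dev=A main=A]
After op 3 (commit): HEAD=dev@B [dev=B main=A]
After op 4 (merge): HEAD=dev@C [dev=C main=A]
After op 5 (merge): HEAD=dev@D [dev=D main=A]
After op 6 (reset): HEAD=dev@B [dev=B main=A]
After op 7 (checkout): HEAD=main@A [dev=B main=A]
After op 8 (reset): HEAD=main@D [dev=B main=D]
After op 9 (merge): HEAD=main@E [dev=B main=E]
ancestors(dev=B): ['A', 'B']
ancestors(main=E): ['A', 'B', 'C', 'D', 'E']
common: ['A', 'B']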